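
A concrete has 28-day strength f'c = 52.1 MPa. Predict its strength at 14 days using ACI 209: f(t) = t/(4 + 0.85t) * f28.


f(14) = 14 / (4 + 0.85 * 14) * 52.1
= 14 / 15.9 * 52.1
= 45.87 MPa

45.87


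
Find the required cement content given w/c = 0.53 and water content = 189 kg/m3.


Cement = water / (w/c)
= 189 / 0.53
= 356.6 kg/m3

356.6


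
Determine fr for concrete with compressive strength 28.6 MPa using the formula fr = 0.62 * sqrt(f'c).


fr = 0.62 * sqrt(28.6)
= 3.316 MPa

3.316


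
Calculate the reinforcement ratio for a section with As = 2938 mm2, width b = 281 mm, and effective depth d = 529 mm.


rho = As / (b * d)
= 2938 / (281 * 529)
= 0.0198

0.0198


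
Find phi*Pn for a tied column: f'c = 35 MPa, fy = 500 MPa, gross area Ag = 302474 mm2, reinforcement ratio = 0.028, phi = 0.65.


Ast = rho * Ag = 0.028 * 302474 = 8469.272 mm2
phi*Pn = 0.65 * 0.80 * (0.85 * 35 * (302474 - 8469.272) + 500 * 8469.272) / 1000
= 6750.26 kN

6750.26


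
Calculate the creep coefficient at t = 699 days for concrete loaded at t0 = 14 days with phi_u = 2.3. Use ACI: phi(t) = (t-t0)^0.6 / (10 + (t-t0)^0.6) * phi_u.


dt = 699 - 14 = 685
phi = 685^0.6 / (10 + 685^0.6) * 2.3
= 1.918

1.918


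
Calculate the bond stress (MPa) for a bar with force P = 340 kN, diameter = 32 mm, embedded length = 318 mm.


u = P / (pi * db * ld)
= 340 * 1000 / (pi * 32 * 318)
= 10.635 MPa

10.635


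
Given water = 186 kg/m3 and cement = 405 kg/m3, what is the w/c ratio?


w/c = water / cement
w/c = 186 / 405 = 0.459

0.459


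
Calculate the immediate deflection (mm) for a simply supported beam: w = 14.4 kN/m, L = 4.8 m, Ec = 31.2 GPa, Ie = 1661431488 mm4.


Convert: L = 4.8 m = 4800 mm, Ec = 31.2 GPa = 31200 MPa
delta = 5 * 14.4 * 4800^4 / (384 * 31200 * 1661431488)
= 1.92 mm

1.92


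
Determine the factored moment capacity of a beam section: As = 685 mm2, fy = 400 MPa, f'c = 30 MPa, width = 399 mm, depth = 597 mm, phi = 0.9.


a = As * fy / (0.85 * f'c * b)
= 685 * 400 / (0.85 * 30 * 399)
= 26.9301 mm
Mn = As * fy * (d - a/2) / 10^6
= 159.8886 kN-m
phi*Mn = 0.9 * 159.8886 = 143.9 kN-m

143.9


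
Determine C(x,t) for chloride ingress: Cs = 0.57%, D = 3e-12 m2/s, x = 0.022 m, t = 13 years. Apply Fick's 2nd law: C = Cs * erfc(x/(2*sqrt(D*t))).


t_seconds = 13 * 365.25 * 24 * 3600 = 410248800.0 s
arg = 0.022 / (2 * sqrt(3e-12 * 410248800.0))
= 0.3136
erfc(0.3136) = 0.6575
C = 0.57 * 0.6575 = 0.3747%

0.3747


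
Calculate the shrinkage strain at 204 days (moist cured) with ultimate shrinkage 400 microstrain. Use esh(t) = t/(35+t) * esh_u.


esh(204) = 204 / (35 + 204) * 400
= 204 / 239 * 400
= 341.4 microstrain

341.4


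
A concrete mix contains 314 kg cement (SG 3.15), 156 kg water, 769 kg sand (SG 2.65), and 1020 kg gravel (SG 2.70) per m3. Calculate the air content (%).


Vol cement = 314 / (3.15 * 1000) = 0.099683 m3
Vol water = 156 / 1000 = 0.156 m3
Vol sand = 769 / (2.65 * 1000) = 0.290189 m3
Vol gravel = 1020 / (2.70 * 1000) = 0.377778 m3
Total solid + water volume = 0.923649 m3
Air = (1 - 0.923649) * 100 = 7.64%

7.64


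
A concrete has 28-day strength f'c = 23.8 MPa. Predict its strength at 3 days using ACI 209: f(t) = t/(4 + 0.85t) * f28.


f(3) = 3 / (4 + 0.85 * 3) * 23.8
= 3 / 6.55 * 23.8
= 10.9 MPa

10.9


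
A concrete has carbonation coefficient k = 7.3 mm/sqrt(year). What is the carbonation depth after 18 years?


depth = k * sqrt(t)
= 7.3 * sqrt(18)
= 30.97 mm

30.97


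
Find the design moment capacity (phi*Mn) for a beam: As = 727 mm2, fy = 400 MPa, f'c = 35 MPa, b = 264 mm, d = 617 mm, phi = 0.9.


a = As * fy / (0.85 * f'c * b)
= 727 * 400 / (0.85 * 35 * 264)
= 37.0257 mm
Mn = As * fy * (d - a/2) / 10^6
= 174.0401 kN-m
phi*Mn = 0.9 * 174.0401 = 156.64 kN-m

156.64


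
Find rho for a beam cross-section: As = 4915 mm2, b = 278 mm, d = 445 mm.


rho = As / (b * d)
= 4915 / (278 * 445)
= 0.0397

0.0397


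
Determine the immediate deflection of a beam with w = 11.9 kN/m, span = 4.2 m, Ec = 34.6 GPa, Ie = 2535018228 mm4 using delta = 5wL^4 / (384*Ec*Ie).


Convert: L = 4.2 m = 4200 mm, Ec = 34.6 GPa = 34600 MPa
delta = 5 * 11.9 * 4200^4 / (384 * 34600 * 2535018228)
= 0.55 mm

0.55


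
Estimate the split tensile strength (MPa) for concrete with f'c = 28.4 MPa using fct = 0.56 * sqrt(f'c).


fct = 0.56 * sqrt(28.4)
= 0.56 * 5.329
= 2.984 MPa

2.984


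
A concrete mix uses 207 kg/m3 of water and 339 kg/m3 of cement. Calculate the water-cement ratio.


w/c = water / cement
w/c = 207 / 339 = 0.611

0.611


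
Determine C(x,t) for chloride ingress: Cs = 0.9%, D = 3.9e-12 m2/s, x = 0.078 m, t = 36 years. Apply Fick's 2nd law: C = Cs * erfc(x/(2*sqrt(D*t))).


t_seconds = 36 * 365.25 * 24 * 3600 = 1136073600.0 s
arg = 0.078 / (2 * sqrt(3.9e-12 * 1136073600.0))
= 0.5859
erfc(0.5859) = 0.4073
C = 0.9 * 0.4073 = 0.3666%

0.3666


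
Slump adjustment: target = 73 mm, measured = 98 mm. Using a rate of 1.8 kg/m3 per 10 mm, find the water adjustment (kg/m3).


Difference = 73 - 98 = -25 mm
Water adjustment = -25 * 1.8 / 10 = -4.5 kg/m3

-4.5


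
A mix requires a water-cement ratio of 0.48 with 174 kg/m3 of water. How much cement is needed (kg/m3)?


Cement = water / (w/c)
= 174 / 0.48
= 362.5 kg/m3

362.5


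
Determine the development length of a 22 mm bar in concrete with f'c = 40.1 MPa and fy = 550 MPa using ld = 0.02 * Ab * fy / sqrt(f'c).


Ab = pi * 22^2 / 4 = 380.133 mm2
ld = 0.02 * 380.133 * 550 / sqrt(40.1)
= 660.3 mm

660.3


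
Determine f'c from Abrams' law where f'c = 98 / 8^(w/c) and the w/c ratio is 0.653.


f'c = 98 / 8^0.653
= 98 / 3.888
= 25.21 MPa

25.21


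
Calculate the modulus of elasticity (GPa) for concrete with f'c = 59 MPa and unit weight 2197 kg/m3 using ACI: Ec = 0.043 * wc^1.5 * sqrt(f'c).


Ec = 0.043 * 2197^1.5 * sqrt(59) / 1000
= 34.01 GPa

34.01


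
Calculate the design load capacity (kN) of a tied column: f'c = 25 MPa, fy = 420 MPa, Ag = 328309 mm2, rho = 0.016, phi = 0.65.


Ast = rho * Ag = 0.016 * 328309 = 5252.944 mm2
phi*Pn = 0.65 * 0.80 * (0.85 * 25 * (328309 - 5252.944) + 420 * 5252.944) / 1000
= 4717.01 kN

4717.01


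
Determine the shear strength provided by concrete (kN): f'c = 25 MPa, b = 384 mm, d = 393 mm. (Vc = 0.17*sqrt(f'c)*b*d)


Vc = 0.17 * sqrt(25) * 384 * 393 / 1000
= 128.28 kN

128.28


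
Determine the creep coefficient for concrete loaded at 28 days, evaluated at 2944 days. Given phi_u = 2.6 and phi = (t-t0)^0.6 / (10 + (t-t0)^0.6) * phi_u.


dt = 2944 - 28 = 2916
phi = 2916^0.6 / (10 + 2916^0.6) * 2.6
= 2.4

2.4


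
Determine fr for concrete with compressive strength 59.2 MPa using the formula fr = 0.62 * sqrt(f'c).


fr = 0.62 * sqrt(59.2)
= 4.77 MPa

4.77


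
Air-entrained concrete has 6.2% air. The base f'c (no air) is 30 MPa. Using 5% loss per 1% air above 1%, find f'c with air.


Strength loss = (6.2 - 1) * 5 = 26.0%
f'c = 30 * (1 - 26.0/100)
= 22.2 MPa

22.2


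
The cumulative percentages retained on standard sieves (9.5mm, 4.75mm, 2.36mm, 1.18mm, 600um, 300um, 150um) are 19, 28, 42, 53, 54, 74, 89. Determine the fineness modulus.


FM = sum(cumulative % retained) / 100
= 359 / 100
= 3.59

3.59


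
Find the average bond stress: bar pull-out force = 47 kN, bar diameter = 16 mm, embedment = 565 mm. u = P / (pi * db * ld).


u = P / (pi * db * ld)
= 47 * 1000 / (pi * 16 * 565)
= 1.655 MPa

1.655


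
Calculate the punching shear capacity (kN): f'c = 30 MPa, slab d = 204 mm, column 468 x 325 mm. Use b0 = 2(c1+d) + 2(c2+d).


b0 = 2*(468 + 204) + 2*(325 + 204) = 2402 mm
Vc = 0.33 * sqrt(30) * 2402 * 204 / 1000
= 885.68 kN

885.68


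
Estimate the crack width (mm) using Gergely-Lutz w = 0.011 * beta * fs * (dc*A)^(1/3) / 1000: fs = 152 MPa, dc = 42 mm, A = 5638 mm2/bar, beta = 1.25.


w = 0.011 * beta * fs * (dc * A)^(1/3) / 1000
= 0.011 * 1.25 * 152 * (42 * 5638)^(1/3) / 1000
= 0.129 mm

0.129


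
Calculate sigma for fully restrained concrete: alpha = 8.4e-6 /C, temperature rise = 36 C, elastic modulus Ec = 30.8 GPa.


sigma = alpha * dT * Ec
= 8.4e-6 * 36 * 30.8 * 1000
= 9.314 MPa

9.314


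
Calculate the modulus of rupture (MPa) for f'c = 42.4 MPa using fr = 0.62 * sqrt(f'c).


fr = 0.62 * sqrt(42.4)
= 4.037 MPa

4.037


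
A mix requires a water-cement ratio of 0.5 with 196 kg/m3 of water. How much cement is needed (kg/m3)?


Cement = water / (w/c)
= 196 / 0.5
= 392.0 kg/m3

392.0


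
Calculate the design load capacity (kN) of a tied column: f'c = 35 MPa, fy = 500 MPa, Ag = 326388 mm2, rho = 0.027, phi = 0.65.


Ast = rho * Ag = 0.027 * 326388 = 8812.476 mm2
phi*Pn = 0.65 * 0.80 * (0.85 * 35 * (326388 - 8812.476) + 500 * 8812.476) / 1000
= 7204.14 kN

7204.14


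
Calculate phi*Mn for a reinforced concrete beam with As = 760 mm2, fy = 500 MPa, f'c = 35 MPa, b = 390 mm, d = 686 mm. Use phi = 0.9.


a = As * fy / (0.85 * f'c * b)
= 760 * 500 / (0.85 * 35 * 390)
= 32.7516 mm
Mn = As * fy * (d - a/2) / 10^6
= 254.4572 kN-m
phi*Mn = 0.9 * 254.4572 = 229.01 kN-m

229.01


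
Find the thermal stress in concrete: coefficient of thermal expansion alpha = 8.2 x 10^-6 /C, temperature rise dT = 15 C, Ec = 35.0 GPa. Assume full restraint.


sigma = alpha * dT * Ec
= 8.2e-6 * 15 * 35.0 * 1000
= 4.305 MPa

4.305


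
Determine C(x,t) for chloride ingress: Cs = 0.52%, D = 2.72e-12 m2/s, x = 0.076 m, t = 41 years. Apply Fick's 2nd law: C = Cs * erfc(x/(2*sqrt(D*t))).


t_seconds = 41 * 365.25 * 24 * 3600 = 1293861600.0 s
arg = 0.076 / (2 * sqrt(2.72e-12 * 1293861600.0))
= 0.6406
erfc(0.6406) = 0.365
C = 0.52 * 0.365 = 0.1898%

0.1898


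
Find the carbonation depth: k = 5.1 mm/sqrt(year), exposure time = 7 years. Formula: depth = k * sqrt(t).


depth = k * sqrt(t)
= 5.1 * sqrt(7)
= 13.49 mm

13.49


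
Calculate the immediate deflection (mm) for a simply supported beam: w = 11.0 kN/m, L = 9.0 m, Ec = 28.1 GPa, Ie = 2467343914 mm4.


Convert: L = 9.0 m = 9000 mm, Ec = 28.1 GPa = 28100 MPa
delta = 5 * 11.0 * 9000^4 / (384 * 28100 * 2467343914)
= 13.55 mm

13.55


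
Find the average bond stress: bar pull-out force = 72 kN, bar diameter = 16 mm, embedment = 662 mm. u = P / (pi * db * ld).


u = P / (pi * db * ld)
= 72 * 1000 / (pi * 16 * 662)
= 2.164 MPa

2.164


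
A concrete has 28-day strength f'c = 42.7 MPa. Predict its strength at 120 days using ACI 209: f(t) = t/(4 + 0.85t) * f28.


f(120) = 120 / (4 + 0.85 * 120) * 42.7
= 120 / 106.0 * 42.7
= 48.34 MPa

48.34


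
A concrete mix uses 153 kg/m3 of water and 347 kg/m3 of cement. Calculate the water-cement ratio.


w/c = water / cement
w/c = 153 / 347 = 0.441

0.441


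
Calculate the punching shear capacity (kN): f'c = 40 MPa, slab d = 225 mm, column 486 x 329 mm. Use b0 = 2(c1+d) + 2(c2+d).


b0 = 2*(486 + 225) + 2*(329 + 225) = 2530 mm
Vc = 0.33 * sqrt(40) * 2530 * 225 / 1000
= 1188.08 kN

1188.08


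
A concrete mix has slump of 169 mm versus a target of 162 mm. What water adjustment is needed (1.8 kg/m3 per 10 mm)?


Difference = 162 - 169 = -7 mm
Water adjustment = -7 * 1.8 / 10 = -1.3 kg/m3

-1.3


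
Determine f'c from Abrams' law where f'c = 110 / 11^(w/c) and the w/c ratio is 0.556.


f'c = 110 / 11^0.556
= 110 / 3.793
= 29.0 MPa

29.0


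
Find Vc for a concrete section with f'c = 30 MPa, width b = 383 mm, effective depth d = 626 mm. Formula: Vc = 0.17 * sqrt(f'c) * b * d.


Vc = 0.17 * sqrt(30) * 383 * 626 / 1000
= 223.25 kN

223.25


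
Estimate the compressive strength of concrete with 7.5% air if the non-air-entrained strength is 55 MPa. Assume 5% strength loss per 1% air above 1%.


Strength loss = (7.5 - 1) * 5 = 32.5%
f'c = 55 * (1 - 32.5/100)
= 37.12 MPa

37.12


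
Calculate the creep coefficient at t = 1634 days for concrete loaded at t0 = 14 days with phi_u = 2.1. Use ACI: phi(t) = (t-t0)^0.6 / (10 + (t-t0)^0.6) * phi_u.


dt = 1634 - 14 = 1620
phi = 1620^0.6 / (10 + 1620^0.6) * 2.1
= 1.877

1.877


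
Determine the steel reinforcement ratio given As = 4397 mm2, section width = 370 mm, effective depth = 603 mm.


rho = As / (b * d)
= 4397 / (370 * 603)
= 0.0197

0.0197


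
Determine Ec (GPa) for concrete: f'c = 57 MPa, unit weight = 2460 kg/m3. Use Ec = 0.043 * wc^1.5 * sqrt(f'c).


Ec = 0.043 * 2460^1.5 * sqrt(57) / 1000
= 39.61 GPa

39.61


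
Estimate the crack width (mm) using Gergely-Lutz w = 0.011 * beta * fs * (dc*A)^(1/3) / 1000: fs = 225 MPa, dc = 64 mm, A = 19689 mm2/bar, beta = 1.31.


w = 0.011 * beta * fs * (dc * A)^(1/3) / 1000
= 0.011 * 1.31 * 225 * (64 * 19689)^(1/3) / 1000
= 0.35 mm

0.35


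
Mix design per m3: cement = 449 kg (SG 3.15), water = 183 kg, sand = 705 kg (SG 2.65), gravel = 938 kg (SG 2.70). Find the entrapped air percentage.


Vol cement = 449 / (3.15 * 1000) = 0.14254 m3
Vol water = 183 / 1000 = 0.183 m3
Vol sand = 705 / (2.65 * 1000) = 0.266038 m3
Vol gravel = 938 / (2.70 * 1000) = 0.347407 m3
Total solid + water volume = 0.938985 m3
Air = (1 - 0.938985) * 100 = 6.1%

6.1


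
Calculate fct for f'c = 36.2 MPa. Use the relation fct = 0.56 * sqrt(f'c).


fct = 0.56 * sqrt(36.2)
= 0.56 * 6.017
= 3.369 MPa

3.369


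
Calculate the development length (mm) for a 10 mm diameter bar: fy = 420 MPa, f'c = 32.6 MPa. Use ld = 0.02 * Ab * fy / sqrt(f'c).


Ab = pi * 10^2 / 4 = 78.54 mm2
ld = 0.02 * 78.54 * 420 / sqrt(32.6)
= 115.5 mm

115.5


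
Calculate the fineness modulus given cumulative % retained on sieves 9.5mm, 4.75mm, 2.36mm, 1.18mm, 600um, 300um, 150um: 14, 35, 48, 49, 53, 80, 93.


FM = sum(cumulative % retained) / 100
= 372 / 100
= 3.72

3.72


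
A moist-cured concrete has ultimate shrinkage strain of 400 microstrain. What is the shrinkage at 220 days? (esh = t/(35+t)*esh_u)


esh(220) = 220 / (35 + 220) * 400
= 220 / 255 * 400
= 345.1 microstrain

345.1


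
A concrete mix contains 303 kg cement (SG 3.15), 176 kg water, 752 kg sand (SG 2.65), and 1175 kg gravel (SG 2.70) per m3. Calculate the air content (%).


Vol cement = 303 / (3.15 * 1000) = 0.09619 m3
Vol water = 176 / 1000 = 0.176 m3
Vol sand = 752 / (2.65 * 1000) = 0.283774 m3
Vol gravel = 1175 / (2.70 * 1000) = 0.435185 m3
Total solid + water volume = 0.991149 m3
Air = (1 - 0.991149) * 100 = 0.89%

0.89


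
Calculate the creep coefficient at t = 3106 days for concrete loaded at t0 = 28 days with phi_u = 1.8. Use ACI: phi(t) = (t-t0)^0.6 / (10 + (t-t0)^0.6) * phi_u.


dt = 3106 - 28 = 3078
phi = 3078^0.6 / (10 + 3078^0.6) * 1.8
= 1.666

1.666


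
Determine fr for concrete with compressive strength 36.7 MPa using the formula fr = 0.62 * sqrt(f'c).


fr = 0.62 * sqrt(36.7)
= 3.756 MPa

3.756


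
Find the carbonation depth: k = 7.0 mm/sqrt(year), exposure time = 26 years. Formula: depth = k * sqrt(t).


depth = k * sqrt(t)
= 7.0 * sqrt(26)
= 35.69 mm

35.69


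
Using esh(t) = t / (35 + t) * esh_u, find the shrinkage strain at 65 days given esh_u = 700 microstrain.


esh(65) = 65 / (35 + 65) * 700
= 65 / 100 * 700
= 455.0 microstrain

455.0


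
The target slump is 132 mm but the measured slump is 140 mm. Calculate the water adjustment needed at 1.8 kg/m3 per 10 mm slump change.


Difference = 132 - 140 = -8 mm
Water adjustment = -8 * 1.8 / 10 = -1.4 kg/m3

-1.4


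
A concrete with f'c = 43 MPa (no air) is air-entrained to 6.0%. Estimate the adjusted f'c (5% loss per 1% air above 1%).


Strength loss = (6.0 - 1) * 5 = 25.0%
f'c = 43 * (1 - 25.0/100)
= 32.25 MPa

32.25


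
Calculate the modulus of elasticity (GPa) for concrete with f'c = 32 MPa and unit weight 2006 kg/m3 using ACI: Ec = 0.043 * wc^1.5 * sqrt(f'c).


Ec = 0.043 * 2006^1.5 * sqrt(32) / 1000
= 21.85 GPa

21.85


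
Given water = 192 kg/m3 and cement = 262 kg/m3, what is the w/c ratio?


w/c = water / cement
w/c = 192 / 262 = 0.733

0.733


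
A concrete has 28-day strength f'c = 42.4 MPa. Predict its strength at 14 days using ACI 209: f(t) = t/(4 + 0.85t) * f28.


f(14) = 14 / (4 + 0.85 * 14) * 42.4
= 14 / 15.9 * 42.4
= 37.33 MPa

37.33


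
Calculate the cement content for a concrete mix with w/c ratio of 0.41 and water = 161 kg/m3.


Cement = water / (w/c)
= 161 / 0.41
= 392.7 kg/m3

392.7


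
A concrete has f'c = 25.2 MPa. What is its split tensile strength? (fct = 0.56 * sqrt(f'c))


fct = 0.56 * sqrt(25.2)
= 0.56 * 5.02
= 2.811 MPa

2.811


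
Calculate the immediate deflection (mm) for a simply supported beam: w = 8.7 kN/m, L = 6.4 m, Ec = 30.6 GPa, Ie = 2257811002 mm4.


Convert: L = 6.4 m = 6400 mm, Ec = 30.6 GPa = 30600 MPa
delta = 5 * 8.7 * 6400^4 / (384 * 30600 * 2257811002)
= 2.75 mm

2.75


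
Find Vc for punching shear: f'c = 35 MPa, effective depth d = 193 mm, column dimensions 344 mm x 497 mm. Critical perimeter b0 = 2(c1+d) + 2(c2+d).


b0 = 2*(344 + 193) + 2*(497 + 193) = 2454 mm
Vc = 0.33 * sqrt(35) * 2454 * 193 / 1000
= 924.66 kN

924.66


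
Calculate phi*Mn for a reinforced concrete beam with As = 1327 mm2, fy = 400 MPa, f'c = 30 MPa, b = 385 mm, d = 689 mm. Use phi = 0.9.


a = As * fy / (0.85 * f'c * b)
= 1327 * 400 / (0.85 * 30 * 385)
= 54.0667 mm
Mn = As * fy * (d - a/2) / 10^6
= 351.3719 kN-m
phi*Mn = 0.9 * 351.3719 = 316.23 kN-m

316.23


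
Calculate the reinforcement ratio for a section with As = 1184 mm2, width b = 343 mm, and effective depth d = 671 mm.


rho = As / (b * d)
= 1184 / (343 * 671)
= 0.0051

0.0051


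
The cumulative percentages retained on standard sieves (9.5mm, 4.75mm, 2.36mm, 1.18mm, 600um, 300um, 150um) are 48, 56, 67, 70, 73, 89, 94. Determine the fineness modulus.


FM = sum(cumulative % retained) / 100
= 497 / 100
= 4.97

4.97


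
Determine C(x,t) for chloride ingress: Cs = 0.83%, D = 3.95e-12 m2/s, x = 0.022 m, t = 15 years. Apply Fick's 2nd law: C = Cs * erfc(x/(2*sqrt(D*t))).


t_seconds = 15 * 365.25 * 24 * 3600 = 473364000.0 s
arg = 0.022 / (2 * sqrt(3.95e-12 * 473364000.0))
= 0.2544
erfc(0.2544) = 0.719
C = 0.83 * 0.719 = 0.5968%

0.5968


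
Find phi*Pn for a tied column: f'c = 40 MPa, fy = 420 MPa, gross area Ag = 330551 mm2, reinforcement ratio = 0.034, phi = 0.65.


Ast = rho * Ag = 0.034 * 330551 = 11238.734 mm2
phi*Pn = 0.65 * 0.80 * (0.85 * 40 * (330551 - 11238.734) + 420 * 11238.734) / 1000
= 8099.98 kN

8099.98


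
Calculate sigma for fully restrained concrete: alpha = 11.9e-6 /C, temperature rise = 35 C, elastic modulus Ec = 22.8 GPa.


sigma = alpha * dT * Ec
= 11.9e-6 * 35 * 22.8 * 1000
= 9.496 MPa

9.496


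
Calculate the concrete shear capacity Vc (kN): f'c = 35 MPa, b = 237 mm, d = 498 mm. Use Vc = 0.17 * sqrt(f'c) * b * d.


Vc = 0.17 * sqrt(35) * 237 * 498 / 1000
= 118.7 kN

118.7


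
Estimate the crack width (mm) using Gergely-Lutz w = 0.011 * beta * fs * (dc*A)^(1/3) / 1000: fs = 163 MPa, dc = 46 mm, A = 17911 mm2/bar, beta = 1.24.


w = 0.011 * beta * fs * (dc * A)^(1/3) / 1000
= 0.011 * 1.24 * 163 * (46 * 17911)^(1/3) / 1000
= 0.208 mm

0.208


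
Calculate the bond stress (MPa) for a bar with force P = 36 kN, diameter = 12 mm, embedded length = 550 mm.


u = P / (pi * db * ld)
= 36 * 1000 / (pi * 12 * 550)
= 1.736 MPa

1.736


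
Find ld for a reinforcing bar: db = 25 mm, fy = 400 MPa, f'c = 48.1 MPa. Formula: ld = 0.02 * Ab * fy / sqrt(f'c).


Ab = pi * 25^2 / 4 = 490.874 mm2
ld = 0.02 * 490.874 * 400 / sqrt(48.1)
= 566.2 mm

566.2


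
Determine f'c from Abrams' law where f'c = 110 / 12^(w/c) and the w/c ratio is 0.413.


f'c = 110 / 12^0.413
= 110 / 2.791
= 39.42 MPa

39.42


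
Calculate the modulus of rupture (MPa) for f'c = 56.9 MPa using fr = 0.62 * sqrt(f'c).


fr = 0.62 * sqrt(56.9)
= 4.677 MPa

4.677


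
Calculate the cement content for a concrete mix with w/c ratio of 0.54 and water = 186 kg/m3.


Cement = water / (w/c)
= 186 / 0.54
= 344.4 kg/m3

344.4


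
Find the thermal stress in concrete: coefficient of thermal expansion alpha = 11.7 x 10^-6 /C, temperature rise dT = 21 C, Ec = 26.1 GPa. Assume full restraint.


sigma = alpha * dT * Ec
= 11.7e-6 * 21 * 26.1 * 1000
= 6.413 MPa

6.413


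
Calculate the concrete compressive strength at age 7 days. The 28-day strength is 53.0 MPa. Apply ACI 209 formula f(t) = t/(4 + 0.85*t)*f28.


f(7) = 7 / (4 + 0.85 * 7) * 53.0
= 7 / 9.95 * 53.0
= 37.29 MPa

37.29


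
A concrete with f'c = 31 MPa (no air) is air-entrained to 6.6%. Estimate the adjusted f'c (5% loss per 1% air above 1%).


Strength loss = (6.6 - 1) * 5 = 28.0%
f'c = 31 * (1 - 28.0/100)
= 22.32 MPa

22.32


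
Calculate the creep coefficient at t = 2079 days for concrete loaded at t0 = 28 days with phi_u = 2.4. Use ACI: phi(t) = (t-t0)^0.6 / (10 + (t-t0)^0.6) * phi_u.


dt = 2079 - 28 = 2051
phi = 2051^0.6 / (10 + 2051^0.6) * 2.4
= 2.176

2.176


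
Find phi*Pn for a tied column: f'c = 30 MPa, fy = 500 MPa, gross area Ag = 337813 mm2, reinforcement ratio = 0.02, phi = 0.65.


Ast = rho * Ag = 0.02 * 337813 = 6756.26 mm2
phi*Pn = 0.65 * 0.80 * (0.85 * 30 * (337813 - 6756.26) + 500 * 6756.26) / 1000
= 6146.44 kN

6146.44


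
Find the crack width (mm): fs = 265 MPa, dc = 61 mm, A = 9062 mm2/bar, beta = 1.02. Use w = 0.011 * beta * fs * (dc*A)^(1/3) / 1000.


w = 0.011 * beta * fs * (dc * A)^(1/3) / 1000
= 0.011 * 1.02 * 265 * (61 * 9062)^(1/3) / 1000
= 0.244 mm

0.244


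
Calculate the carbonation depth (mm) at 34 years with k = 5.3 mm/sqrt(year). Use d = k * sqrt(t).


depth = k * sqrt(t)
= 5.3 * sqrt(34)
= 30.9 mm

30.9


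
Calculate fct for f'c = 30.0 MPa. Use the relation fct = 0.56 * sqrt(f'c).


fct = 0.56 * sqrt(30.0)
= 0.56 * 5.477
= 3.067 MPa

3.067


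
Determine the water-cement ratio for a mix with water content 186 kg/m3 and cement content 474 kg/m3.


w/c = water / cement
w/c = 186 / 474 = 0.392

0.392


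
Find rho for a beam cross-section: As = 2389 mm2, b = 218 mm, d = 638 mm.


rho = As / (b * d)
= 2389 / (218 * 638)
= 0.0172

0.0172


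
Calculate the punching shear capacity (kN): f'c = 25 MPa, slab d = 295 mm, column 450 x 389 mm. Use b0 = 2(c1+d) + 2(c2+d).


b0 = 2*(450 + 295) + 2*(389 + 295) = 2858 mm
Vc = 0.33 * sqrt(25) * 2858 * 295 / 1000
= 1391.13 kN

1391.13


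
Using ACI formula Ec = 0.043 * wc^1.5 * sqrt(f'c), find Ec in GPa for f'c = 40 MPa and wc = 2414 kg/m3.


Ec = 0.043 * 2414^1.5 * sqrt(40) / 1000
= 32.26 GPa

32.26


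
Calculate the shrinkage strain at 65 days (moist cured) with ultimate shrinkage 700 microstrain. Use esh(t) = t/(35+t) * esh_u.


esh(65) = 65 / (35 + 65) * 700
= 65 / 100 * 700
= 455.0 microstrain

455.0


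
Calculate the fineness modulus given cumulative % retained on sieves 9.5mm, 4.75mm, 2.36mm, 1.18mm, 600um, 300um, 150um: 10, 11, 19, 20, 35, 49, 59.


FM = sum(cumulative % retained) / 100
= 203 / 100
= 2.03

2.03


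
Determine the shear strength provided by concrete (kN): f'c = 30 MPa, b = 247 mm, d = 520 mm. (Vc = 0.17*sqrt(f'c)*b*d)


Vc = 0.17 * sqrt(30) * 247 * 520 / 1000
= 119.59 kN

119.59


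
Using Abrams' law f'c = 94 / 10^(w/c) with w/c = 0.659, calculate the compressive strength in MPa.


f'c = 94 / 10^0.659
= 94 / 4.56
= 20.61 MPa

20.61


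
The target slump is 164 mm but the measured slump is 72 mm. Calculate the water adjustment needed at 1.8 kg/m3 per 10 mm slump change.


Difference = 164 - 72 = 92 mm
Water adjustment = 92 * 1.8 / 10 = 16.6 kg/m3

16.6


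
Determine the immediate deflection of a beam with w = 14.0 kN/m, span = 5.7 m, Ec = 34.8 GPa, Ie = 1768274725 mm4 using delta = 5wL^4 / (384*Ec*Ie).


Convert: L = 5.7 m = 5700 mm, Ec = 34.8 GPa = 34800 MPa
delta = 5 * 14.0 * 5700^4 / (384 * 34800 * 1768274725)
= 3.13 mm

3.13


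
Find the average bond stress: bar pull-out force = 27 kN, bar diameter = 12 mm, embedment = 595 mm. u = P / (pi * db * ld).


u = P / (pi * db * ld)
= 27 * 1000 / (pi * 12 * 595)
= 1.204 MPa

1.204


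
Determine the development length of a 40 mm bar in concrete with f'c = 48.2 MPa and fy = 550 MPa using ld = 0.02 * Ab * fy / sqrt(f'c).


Ab = pi * 40^2 / 4 = 1256.637 mm2
ld = 0.02 * 1256.637 * 550 / sqrt(48.2)
= 1991.0 mm

1991.0


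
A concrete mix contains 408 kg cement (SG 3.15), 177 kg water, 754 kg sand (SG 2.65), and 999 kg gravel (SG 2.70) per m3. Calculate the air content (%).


Vol cement = 408 / (3.15 * 1000) = 0.129524 m3
Vol water = 177 / 1000 = 0.177 m3
Vol sand = 754 / (2.65 * 1000) = 0.284528 m3
Vol gravel = 999 / (2.70 * 1000) = 0.37 m3
Total solid + water volume = 0.961052 m3
Air = (1 - 0.961052) * 100 = 3.89%

3.89


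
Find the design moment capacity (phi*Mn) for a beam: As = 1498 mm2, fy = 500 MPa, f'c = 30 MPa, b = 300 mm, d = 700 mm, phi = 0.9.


a = As * fy / (0.85 * f'c * b)
= 1498 * 500 / (0.85 * 30 * 300)
= 97.9085 mm
Mn = As * fy * (d - a/2) / 10^6
= 487.6333 kN-m
phi*Mn = 0.9 * 487.6333 = 438.87 kN-m

438.87


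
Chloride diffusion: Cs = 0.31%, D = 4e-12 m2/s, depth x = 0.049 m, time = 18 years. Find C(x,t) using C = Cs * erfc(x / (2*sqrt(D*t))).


t_seconds = 18 * 365.25 * 24 * 3600 = 568036800.0 s
arg = 0.049 / (2 * sqrt(4e-12 * 568036800.0))
= 0.514
erfc(0.514) = 0.4673
C = 0.31 * 0.4673 = 0.1449%

0.1449


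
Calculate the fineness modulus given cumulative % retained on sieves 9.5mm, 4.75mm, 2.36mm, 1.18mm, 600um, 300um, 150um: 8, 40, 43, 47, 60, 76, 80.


FM = sum(cumulative % retained) / 100
= 354 / 100
= 3.54

3.54


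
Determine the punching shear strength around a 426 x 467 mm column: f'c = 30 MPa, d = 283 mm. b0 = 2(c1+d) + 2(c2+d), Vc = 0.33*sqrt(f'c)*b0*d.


b0 = 2*(426 + 283) + 2*(467 + 283) = 2918 mm
Vc = 0.33 * sqrt(30) * 2918 * 283 / 1000
= 1492.61 kN

1492.61


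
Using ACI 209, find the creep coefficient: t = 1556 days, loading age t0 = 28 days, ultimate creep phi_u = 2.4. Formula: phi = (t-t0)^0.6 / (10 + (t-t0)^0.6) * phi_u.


dt = 1556 - 28 = 1528
phi = 1528^0.6 / (10 + 1528^0.6) * 2.4
= 2.137

2.137


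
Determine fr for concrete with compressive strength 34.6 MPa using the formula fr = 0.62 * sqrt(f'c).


fr = 0.62 * sqrt(34.6)
= 3.647 MPa

3.647


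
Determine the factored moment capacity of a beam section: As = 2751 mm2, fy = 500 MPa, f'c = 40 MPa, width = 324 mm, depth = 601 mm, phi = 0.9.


a = As * fy / (0.85 * f'c * b)
= 2751 * 500 / (0.85 * 40 * 324)
= 124.8638 mm
Mn = As * fy * (d - a/2) / 10^6
= 740.8004 kN-m
phi*Mn = 0.9 * 740.8004 = 666.72 kN-m

666.72


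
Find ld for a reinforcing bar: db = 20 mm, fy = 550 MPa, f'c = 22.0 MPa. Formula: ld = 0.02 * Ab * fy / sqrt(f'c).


Ab = pi * 20^2 / 4 = 314.159 mm2
ld = 0.02 * 314.159 * 550 / sqrt(22.0)
= 736.8 mm

736.8


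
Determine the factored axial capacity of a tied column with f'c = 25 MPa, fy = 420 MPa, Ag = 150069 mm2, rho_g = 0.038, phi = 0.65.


Ast = rho * Ag = 0.038 * 150069 = 5702.622 mm2
phi*Pn = 0.65 * 0.80 * (0.85 * 25 * (150069 - 5702.622) + 420 * 5702.622) / 1000
= 2840.7 kN

2840.7


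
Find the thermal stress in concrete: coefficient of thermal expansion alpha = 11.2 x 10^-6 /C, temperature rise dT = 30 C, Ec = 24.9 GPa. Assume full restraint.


sigma = alpha * dT * Ec
= 11.2e-6 * 30 * 24.9 * 1000
= 8.366 MPa

8.366


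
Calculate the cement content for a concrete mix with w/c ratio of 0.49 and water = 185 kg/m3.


Cement = water / (w/c)
= 185 / 0.49
= 377.6 kg/m3

377.6


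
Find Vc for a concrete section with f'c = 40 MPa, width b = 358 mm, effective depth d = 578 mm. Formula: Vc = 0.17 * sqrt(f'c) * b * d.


Vc = 0.17 * sqrt(40) * 358 * 578 / 1000
= 222.48 kN

222.48


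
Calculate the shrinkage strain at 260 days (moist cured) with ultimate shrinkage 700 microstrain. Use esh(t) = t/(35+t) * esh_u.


esh(260) = 260 / (35 + 260) * 700
= 260 / 295 * 700
= 616.9 microstrain

616.9


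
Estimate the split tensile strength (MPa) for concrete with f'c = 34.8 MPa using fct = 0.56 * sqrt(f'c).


fct = 0.56 * sqrt(34.8)
= 0.56 * 5.899
= 3.304 MPa

3.304


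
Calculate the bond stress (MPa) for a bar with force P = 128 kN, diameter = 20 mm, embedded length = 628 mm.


u = P / (pi * db * ld)
= 128 * 1000 / (pi * 20 * 628)
= 3.244 MPa

3.244


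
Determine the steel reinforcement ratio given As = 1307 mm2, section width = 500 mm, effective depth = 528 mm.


rho = As / (b * d)
= 1307 / (500 * 528)
= 0.005

0.005


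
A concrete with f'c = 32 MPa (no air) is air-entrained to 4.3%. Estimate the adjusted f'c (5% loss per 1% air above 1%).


Strength loss = (4.3 - 1) * 5 = 16.5%
f'c = 32 * (1 - 16.5/100)
= 26.72 MPa

26.72


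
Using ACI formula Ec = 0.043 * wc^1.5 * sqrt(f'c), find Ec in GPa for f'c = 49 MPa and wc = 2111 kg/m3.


Ec = 0.043 * 2111^1.5 * sqrt(49) / 1000
= 29.19 GPa

29.19


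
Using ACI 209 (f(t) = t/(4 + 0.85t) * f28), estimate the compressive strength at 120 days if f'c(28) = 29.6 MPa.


f(120) = 120 / (4 + 0.85 * 120) * 29.6
= 120 / 106.0 * 29.6
= 33.51 MPa

33.51


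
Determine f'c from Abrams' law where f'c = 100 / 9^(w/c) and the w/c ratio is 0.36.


f'c = 100 / 9^0.36
= 100 / 2.206
= 45.34 MPa

45.34


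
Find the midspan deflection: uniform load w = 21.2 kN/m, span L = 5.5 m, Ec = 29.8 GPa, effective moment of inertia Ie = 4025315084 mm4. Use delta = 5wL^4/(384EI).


Convert: L = 5.5 m = 5500 mm, Ec = 29.8 GPa = 29800 MPa
delta = 5 * 21.2 * 5500^4 / (384 * 29800 * 4025315084)
= 2.11 mm

2.11


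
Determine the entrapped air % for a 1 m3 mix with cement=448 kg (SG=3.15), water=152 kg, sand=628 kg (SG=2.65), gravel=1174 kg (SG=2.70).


Vol cement = 448 / (3.15 * 1000) = 0.142222 m3
Vol water = 152 / 1000 = 0.152 m3
Vol sand = 628 / (2.65 * 1000) = 0.236981 m3
Vol gravel = 1174 / (2.70 * 1000) = 0.434815 m3
Total solid + water volume = 0.966018 m3
Air = (1 - 0.966018) * 100 = 3.4%

3.4


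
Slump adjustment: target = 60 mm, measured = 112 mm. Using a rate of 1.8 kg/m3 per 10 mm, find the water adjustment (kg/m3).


Difference = 60 - 112 = -52 mm
Water adjustment = -52 * 1.8 / 10 = -9.4 kg/m3

-9.4


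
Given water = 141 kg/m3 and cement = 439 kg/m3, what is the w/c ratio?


w/c = water / cement
w/c = 141 / 439 = 0.321

0.321


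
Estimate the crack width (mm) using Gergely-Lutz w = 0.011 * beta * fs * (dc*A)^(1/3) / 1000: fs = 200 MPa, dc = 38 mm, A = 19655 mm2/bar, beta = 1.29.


w = 0.011 * beta * fs * (dc * A)^(1/3) / 1000
= 0.011 * 1.29 * 200 * (38 * 19655)^(1/3) / 1000
= 0.257 mm

0.257


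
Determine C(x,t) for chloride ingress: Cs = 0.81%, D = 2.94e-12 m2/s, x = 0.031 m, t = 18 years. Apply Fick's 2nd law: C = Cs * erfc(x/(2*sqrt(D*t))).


t_seconds = 18 * 365.25 * 24 * 3600 = 568036800.0 s
arg = 0.031 / (2 * sqrt(2.94e-12 * 568036800.0))
= 0.3793
erfc(0.3793) = 0.5917
C = 0.81 * 0.5917 = 0.4793%

0.4793


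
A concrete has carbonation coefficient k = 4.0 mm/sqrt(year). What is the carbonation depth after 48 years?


depth = k * sqrt(t)
= 4.0 * sqrt(48)
= 27.71 mm

27.71


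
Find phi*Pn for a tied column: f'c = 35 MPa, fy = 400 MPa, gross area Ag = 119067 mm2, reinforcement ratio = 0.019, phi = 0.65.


Ast = rho * Ag = 0.019 * 119067 = 2262.273 mm2
phi*Pn = 0.65 * 0.80 * (0.85 * 35 * (119067 - 2262.273) + 400 * 2262.273) / 1000
= 2277.52 kN

2277.52


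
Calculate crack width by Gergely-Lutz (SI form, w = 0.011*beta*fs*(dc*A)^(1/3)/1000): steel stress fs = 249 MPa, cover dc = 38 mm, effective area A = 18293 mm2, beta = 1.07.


w = 0.011 * beta * fs * (dc * A)^(1/3) / 1000
= 0.011 * 1.07 * 249 * (38 * 18293)^(1/3) / 1000
= 0.26 mm

0.26


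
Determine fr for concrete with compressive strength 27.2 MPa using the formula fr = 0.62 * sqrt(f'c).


fr = 0.62 * sqrt(27.2)
= 3.234 MPa

3.234


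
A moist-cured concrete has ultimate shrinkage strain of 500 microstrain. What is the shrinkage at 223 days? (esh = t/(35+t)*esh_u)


esh(223) = 223 / (35 + 223) * 500
= 223 / 258 * 500
= 432.2 microstrain

432.2


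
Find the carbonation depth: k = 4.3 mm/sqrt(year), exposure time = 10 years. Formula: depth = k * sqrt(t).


depth = k * sqrt(t)
= 4.3 * sqrt(10)
= 13.6 mm

13.6


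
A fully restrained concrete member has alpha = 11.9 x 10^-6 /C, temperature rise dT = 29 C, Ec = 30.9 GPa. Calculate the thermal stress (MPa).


sigma = alpha * dT * Ec
= 11.9e-6 * 29 * 30.9 * 1000
= 10.664 MPa

10.664


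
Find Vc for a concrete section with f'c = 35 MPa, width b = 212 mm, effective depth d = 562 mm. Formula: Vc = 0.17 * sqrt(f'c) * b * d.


Vc = 0.17 * sqrt(35) * 212 * 562 / 1000
= 119.83 kN

119.83


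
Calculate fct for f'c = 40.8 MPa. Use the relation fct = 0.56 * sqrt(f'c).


fct = 0.56 * sqrt(40.8)
= 0.56 * 6.387
= 3.577 MPa

3.577


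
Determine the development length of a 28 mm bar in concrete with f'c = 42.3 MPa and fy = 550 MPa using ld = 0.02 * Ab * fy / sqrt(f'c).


Ab = pi * 28^2 / 4 = 615.752 mm2
ld = 0.02 * 615.752 * 550 / sqrt(42.3)
= 1041.4 mm

1041.4


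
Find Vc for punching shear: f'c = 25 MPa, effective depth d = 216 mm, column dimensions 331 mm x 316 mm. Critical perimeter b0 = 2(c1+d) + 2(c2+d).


b0 = 2*(331 + 216) + 2*(316 + 216) = 2158 mm
Vc = 0.33 * sqrt(25) * 2158 * 216 / 1000
= 769.11 kN

769.11


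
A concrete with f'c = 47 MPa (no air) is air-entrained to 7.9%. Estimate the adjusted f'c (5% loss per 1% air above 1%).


Strength loss = (7.9 - 1) * 5 = 34.5%
f'c = 47 * (1 - 34.5/100)
= 30.79 MPa

30.79


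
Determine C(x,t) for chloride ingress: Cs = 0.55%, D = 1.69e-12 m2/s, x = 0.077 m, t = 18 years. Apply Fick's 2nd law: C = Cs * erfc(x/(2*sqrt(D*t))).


t_seconds = 18 * 365.25 * 24 * 3600 = 568036800.0 s
arg = 0.077 / (2 * sqrt(1.69e-12 * 568036800.0))
= 1.2426
erfc(1.2426) = 0.0789
C = 0.55 * 0.0789 = 0.0434%

0.0434


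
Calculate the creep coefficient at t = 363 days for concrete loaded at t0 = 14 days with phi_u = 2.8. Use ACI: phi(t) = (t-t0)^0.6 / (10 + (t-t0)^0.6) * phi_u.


dt = 363 - 14 = 349
phi = 349^0.6 / (10 + 349^0.6) * 2.8
= 2.157

2.157


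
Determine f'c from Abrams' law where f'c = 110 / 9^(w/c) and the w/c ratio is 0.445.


f'c = 110 / 9^0.445
= 110 / 2.659
= 41.38 MPa

41.38


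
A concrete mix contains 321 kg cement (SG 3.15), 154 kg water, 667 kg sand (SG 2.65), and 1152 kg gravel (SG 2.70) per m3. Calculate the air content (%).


Vol cement = 321 / (3.15 * 1000) = 0.101905 m3
Vol water = 154 / 1000 = 0.154 m3
Vol sand = 667 / (2.65 * 1000) = 0.251698 m3
Vol gravel = 1152 / (2.70 * 1000) = 0.426667 m3
Total solid + water volume = 0.93427 m3
Air = (1 - 0.93427) * 100 = 6.57%

6.57


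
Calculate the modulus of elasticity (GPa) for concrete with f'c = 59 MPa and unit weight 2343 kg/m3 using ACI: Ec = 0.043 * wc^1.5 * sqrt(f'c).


Ec = 0.043 * 2343^1.5 * sqrt(59) / 1000
= 37.46 GPa

37.46


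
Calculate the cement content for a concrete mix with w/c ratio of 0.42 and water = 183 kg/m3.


Cement = water / (w/c)
= 183 / 0.42
= 435.7 kg/m3

435.7


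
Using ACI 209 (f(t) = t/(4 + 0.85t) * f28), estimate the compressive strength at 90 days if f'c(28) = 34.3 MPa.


f(90) = 90 / (4 + 0.85 * 90) * 34.3
= 90 / 80.5 * 34.3
= 38.35 MPa

38.35


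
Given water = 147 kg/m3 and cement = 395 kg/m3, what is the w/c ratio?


w/c = water / cement
w/c = 147 / 395 = 0.372

0.372


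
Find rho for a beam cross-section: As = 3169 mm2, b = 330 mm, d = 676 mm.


rho = As / (b * d)
= 3169 / (330 * 676)
= 0.0142

0.0142


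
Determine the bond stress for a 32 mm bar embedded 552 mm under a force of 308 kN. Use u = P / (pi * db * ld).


u = P / (pi * db * ld)
= 308 * 1000 / (pi * 32 * 552)
= 5.55 MPa

5.55


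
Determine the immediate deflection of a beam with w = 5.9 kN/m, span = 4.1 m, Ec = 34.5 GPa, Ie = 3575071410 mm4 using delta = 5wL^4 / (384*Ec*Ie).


Convert: L = 4.1 m = 4100 mm, Ec = 34.5 GPa = 34500 MPa
delta = 5 * 5.9 * 4100^4 / (384 * 34500 * 3575071410)
= 0.18 mm

0.18


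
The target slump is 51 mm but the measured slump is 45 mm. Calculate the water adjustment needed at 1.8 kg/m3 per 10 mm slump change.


Difference = 51 - 45 = 6 mm
Water adjustment = 6 * 1.8 / 10 = 1.1 kg/m3

1.1


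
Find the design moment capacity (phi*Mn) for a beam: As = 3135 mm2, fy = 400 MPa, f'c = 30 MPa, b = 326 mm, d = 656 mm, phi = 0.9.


a = As * fy / (0.85 * f'c * b)
= 3135 * 400 / (0.85 * 30 * 326)
= 150.8481 mm
Mn = As * fy * (d - a/2) / 10^6
= 728.0423 kN-m
phi*Mn = 0.9 * 728.0423 = 655.24 kN-m

655.24


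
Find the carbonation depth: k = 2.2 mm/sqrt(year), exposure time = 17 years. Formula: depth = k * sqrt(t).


depth = k * sqrt(t)
= 2.2 * sqrt(17)
= 9.07 mm

9.07


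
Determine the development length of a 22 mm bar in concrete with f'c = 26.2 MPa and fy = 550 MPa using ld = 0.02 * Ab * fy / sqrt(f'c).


Ab = pi * 22^2 / 4 = 380.133 mm2
ld = 0.02 * 380.133 * 550 / sqrt(26.2)
= 816.9 mm

816.9


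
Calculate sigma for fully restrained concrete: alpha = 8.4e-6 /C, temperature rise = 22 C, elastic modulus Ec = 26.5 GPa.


sigma = alpha * dT * Ec
= 8.4e-6 * 22 * 26.5 * 1000
= 4.897 MPa

4.897


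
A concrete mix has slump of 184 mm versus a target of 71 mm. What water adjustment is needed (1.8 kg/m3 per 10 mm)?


Difference = 71 - 184 = -113 mm
Water adjustment = -113 * 1.8 / 10 = -20.3 kg/m3

-20.3


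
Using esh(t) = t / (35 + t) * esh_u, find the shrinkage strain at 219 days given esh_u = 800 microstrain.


esh(219) = 219 / (35 + 219) * 800
= 219 / 254 * 800
= 689.8 microstrain

689.8


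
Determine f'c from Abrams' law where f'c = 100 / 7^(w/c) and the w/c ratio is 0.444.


f'c = 100 / 7^0.444
= 100 / 2.373
= 42.15 MPa

42.15


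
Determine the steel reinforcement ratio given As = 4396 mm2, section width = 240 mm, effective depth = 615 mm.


rho = As / (b * d)
= 4396 / (240 * 615)
= 0.0298

0.0298


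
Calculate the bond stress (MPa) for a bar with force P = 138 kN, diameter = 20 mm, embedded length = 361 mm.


u = P / (pi * db * ld)
= 138 * 1000 / (pi * 20 * 361)
= 6.084 MPa

6.084


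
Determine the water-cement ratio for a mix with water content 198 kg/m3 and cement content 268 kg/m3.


w/c = water / cement
w/c = 198 / 268 = 0.739

0.739


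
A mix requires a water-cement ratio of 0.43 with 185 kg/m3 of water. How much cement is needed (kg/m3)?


Cement = water / (w/c)
= 185 / 0.43
= 430.2 kg/m3

430.2


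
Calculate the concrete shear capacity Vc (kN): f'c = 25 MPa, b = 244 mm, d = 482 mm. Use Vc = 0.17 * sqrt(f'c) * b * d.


Vc = 0.17 * sqrt(25) * 244 * 482 / 1000
= 99.97 kN

99.97


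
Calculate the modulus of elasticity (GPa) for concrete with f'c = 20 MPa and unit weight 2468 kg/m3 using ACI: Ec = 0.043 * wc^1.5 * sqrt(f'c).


Ec = 0.043 * 2468^1.5 * sqrt(20) / 1000
= 23.58 GPa

23.58


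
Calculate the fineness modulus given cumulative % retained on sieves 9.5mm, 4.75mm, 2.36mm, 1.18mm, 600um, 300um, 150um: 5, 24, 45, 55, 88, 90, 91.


FM = sum(cumulative % retained) / 100
= 398 / 100
= 3.98

3.98


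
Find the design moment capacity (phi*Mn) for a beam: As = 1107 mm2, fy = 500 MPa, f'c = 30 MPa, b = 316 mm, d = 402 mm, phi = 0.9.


a = As * fy / (0.85 * f'c * b)
= 1107 * 500 / (0.85 * 30 * 316)
= 68.6895 mm
Mn = As * fy * (d - a/2) / 10^6
= 203.4972 kN-m
phi*Mn = 0.9 * 203.4972 = 183.15 kN-m

183.15


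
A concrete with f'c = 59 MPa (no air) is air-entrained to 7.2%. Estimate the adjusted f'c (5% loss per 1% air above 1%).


Strength loss = (7.2 - 1) * 5 = 31.0%
f'c = 59 * (1 - 31.0/100)
= 40.71 MPa

40.71


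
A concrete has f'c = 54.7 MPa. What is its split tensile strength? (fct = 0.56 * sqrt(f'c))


fct = 0.56 * sqrt(54.7)
= 0.56 * 7.396
= 4.142 MPa

4.142


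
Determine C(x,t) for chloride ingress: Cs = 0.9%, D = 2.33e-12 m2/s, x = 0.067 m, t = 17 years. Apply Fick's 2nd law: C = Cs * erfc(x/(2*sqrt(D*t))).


t_seconds = 17 * 365.25 * 24 * 3600 = 536479200.0 s
arg = 0.067 / (2 * sqrt(2.33e-12 * 536479200.0))
= 0.9475
erfc(0.9475) = 0.1802
C = 0.9 * 0.1802 = 0.1622%

0.1622
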